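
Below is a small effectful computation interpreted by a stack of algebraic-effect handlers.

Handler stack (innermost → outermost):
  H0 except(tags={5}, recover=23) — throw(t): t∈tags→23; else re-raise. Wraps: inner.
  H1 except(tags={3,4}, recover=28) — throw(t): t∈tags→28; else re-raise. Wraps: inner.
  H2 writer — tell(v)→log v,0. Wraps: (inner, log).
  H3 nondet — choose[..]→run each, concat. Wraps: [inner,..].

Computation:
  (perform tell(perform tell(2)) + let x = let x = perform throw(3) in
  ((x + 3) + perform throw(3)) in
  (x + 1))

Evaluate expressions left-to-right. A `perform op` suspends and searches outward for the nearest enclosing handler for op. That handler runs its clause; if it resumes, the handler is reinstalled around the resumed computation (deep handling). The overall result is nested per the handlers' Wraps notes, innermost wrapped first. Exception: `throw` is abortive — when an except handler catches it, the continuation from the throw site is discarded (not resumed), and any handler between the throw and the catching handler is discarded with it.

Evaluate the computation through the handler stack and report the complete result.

Working:
tell(2) @ H2 ⇒ log+=2
tell(0) @ H2 ⇒ log+=0
throw(3) @ H0 re-raised
throw(3) @ H1 caught ⇒ 28
H2 returns (28, (2, 0))
H3 returns [(28, (2, 0))]
= [(28, (2, 0))]

Answer: [(28, (2, 0))]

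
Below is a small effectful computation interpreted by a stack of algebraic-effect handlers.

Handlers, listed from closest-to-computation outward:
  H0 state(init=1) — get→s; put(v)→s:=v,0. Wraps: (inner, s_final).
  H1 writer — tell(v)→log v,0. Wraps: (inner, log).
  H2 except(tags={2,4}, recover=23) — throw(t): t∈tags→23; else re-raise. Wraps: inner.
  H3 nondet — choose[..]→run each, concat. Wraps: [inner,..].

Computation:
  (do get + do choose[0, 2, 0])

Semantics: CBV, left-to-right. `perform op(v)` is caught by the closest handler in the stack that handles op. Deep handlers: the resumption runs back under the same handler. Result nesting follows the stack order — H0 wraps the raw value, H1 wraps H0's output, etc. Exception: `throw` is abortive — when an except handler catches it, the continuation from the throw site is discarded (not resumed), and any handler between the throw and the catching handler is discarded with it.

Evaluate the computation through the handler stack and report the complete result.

Answer: [((1, 1), ()), ((3, 1), ()), ((1, 1), ())]

Step-by-step:
get @ H0 ⇒ 1
choose[0, 2, 0] @ H3
  branch[0] choose=0:
    H0 returns (1, 1)
    H1 returns ((1, 1), ())
    H2 returns ((1, 1), ())
    H3 returns [((1, 1), ())]
  branch[1] choose=2:
    H0 returns (3, 1)
    H1 returns ((3, 1), ())
    H2 returns ((3, 1), ())
    H3 returns [((3, 1), ())]
  branch[2] choose=0:
    H0 returns (1, 1)
    H1 returns ((1, 1), ())
    H2 returns ((1, 1), ())
    H3 returns [((1, 1), ())]
= [((1, 1), ()), ((3, 1), ()), ((1, 1), ())]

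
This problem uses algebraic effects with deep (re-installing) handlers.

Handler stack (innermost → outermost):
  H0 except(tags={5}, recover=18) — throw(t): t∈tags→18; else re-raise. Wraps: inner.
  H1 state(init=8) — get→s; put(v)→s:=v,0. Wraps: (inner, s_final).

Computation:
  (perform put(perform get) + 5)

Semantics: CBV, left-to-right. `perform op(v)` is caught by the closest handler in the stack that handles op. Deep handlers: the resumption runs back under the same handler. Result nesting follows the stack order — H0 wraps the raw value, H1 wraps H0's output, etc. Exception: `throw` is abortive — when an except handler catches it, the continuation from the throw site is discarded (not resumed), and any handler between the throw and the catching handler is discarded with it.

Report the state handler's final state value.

Step-by-step:
get @ H1 ⇒ 8
put(8) @ H1 ⇒ s:=8
H0 returns 5
H1 returns (5, 8)
= (5, 8)

Answer: 8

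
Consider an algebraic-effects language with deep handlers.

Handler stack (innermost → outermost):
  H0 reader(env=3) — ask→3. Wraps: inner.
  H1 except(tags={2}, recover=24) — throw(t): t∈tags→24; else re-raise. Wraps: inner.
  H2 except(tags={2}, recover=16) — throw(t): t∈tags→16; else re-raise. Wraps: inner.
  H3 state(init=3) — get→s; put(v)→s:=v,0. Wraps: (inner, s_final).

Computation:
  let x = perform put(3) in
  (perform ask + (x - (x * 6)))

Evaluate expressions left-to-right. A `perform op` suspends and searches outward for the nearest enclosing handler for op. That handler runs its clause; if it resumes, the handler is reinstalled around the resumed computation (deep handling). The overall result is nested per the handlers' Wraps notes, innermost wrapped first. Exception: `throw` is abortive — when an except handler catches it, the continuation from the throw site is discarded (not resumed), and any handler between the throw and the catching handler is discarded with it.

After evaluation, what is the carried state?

Answer: 3

Evaluation trace:
put(3) @ H3 ⇒ s:=3
ask @ H0 ⇒ 3
H0 returns 3
H1 returns 3
H2 returns 3
H3 returns (3, 3)
= (3, 3)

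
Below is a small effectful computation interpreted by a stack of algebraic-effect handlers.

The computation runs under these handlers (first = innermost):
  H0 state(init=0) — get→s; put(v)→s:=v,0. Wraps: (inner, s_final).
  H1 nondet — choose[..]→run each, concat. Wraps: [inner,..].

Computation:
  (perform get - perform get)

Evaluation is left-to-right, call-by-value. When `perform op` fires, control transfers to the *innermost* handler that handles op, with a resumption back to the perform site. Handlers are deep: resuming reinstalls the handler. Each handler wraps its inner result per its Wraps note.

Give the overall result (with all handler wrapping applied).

Working:
get @ H0 ⇒ 0
get @ H0 ⇒ 0
H0 returns (0, 0)
H1 returns [(0, 0)]
= [(0, 0)]

Answer: [(0, 0)]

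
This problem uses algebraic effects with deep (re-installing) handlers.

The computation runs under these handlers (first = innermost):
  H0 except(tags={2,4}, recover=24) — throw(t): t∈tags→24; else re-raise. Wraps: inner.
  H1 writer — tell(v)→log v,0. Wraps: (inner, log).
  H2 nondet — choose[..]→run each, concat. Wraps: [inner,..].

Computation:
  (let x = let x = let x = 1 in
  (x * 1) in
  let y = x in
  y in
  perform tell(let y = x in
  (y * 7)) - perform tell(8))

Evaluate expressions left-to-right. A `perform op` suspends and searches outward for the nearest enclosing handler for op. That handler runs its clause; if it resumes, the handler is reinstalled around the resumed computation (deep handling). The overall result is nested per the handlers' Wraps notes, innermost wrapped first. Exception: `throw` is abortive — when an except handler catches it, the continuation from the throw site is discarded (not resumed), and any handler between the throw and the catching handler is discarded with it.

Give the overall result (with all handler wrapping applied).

Answer: [(0, (7, 8))]

Working:
tell(7) @ H1 ⇒ log+=7
tell(8) @ H1 ⇒ log+=8
H0 returns 0
H1 returns (0, (7, 8))
H2 returns [(0, (7, 8))]
= [(0, (7, 8))]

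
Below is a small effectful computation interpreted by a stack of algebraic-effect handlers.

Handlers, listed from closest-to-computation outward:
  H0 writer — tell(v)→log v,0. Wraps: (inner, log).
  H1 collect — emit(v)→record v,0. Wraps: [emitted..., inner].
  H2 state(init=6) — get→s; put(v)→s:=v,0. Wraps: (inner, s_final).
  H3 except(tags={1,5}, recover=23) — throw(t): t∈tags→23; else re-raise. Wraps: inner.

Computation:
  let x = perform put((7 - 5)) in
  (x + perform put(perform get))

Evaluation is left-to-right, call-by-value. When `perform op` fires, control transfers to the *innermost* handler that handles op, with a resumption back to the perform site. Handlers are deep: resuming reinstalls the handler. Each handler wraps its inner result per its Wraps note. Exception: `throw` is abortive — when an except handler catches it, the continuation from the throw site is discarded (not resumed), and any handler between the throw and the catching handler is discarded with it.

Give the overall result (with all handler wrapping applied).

Answer: ([(0, ())], 2)

Working:
put(2) @ H2 ⇒ s:=2
get @ H2 ⇒ 2
put(2) @ H2 ⇒ s:=2
H0 returns (0, ())
H1 returns [(0, ())]
H2 returns ([(0, ())], 2)
H3 returns ([(0, ())], 2)
= ([(0, ())], 2)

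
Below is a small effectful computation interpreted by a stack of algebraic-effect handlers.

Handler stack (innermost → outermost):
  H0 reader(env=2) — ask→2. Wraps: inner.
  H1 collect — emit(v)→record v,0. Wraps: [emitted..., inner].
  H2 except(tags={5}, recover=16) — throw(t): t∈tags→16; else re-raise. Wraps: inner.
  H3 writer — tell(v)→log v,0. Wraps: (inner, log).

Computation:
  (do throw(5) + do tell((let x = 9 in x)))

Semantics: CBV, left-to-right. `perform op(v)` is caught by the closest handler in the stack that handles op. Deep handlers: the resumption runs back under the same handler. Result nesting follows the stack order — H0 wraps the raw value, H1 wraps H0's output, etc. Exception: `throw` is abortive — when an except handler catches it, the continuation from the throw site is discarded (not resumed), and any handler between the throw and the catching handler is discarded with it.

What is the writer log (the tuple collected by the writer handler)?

Evaluation trace:
throw(5) @ H2 caught ⇒ 16
H3 returns (16, ())
= (16, ())

Answer: ()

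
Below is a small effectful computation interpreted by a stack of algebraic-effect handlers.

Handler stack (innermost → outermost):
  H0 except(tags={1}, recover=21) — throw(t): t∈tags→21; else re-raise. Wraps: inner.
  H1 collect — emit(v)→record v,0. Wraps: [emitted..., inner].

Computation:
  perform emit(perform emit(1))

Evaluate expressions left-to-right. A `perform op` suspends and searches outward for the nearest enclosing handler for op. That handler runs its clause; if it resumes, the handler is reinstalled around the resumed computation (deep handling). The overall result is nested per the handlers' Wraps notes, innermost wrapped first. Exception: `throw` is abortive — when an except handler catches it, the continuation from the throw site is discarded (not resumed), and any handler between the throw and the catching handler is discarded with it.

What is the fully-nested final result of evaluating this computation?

Evaluation trace:
emit(1) @ H1 ⇒ out+=1
emit(0) @ H1 ⇒ out+=0
H0 returns 0
H1 returns [1, 0, 0]
= [1, 0, 0]

Answer: [1, 0, 0]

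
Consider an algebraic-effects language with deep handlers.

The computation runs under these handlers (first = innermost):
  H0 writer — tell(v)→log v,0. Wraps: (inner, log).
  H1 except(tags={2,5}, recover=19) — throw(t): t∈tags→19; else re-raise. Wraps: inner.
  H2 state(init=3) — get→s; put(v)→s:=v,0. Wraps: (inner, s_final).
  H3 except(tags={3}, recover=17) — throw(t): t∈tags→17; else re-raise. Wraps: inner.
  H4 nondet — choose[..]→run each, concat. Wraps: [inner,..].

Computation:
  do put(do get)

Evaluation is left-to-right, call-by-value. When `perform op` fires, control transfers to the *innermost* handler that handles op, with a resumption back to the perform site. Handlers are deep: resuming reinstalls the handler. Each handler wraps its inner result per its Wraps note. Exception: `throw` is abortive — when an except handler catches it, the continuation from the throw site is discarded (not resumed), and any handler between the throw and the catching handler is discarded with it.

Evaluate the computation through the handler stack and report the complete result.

Working:
get @ H2 ⇒ 3
put(3) @ H2 ⇒ s:=3
H0 returns (0, ())
H1 returns (0, ())
H2 returns ((0, ()), 3)
H3 returns ((0, ()), 3)
H4 returns [((0, ()), 3)]
= [((0, ()), 3)]

Answer: [((0, ()), 3)]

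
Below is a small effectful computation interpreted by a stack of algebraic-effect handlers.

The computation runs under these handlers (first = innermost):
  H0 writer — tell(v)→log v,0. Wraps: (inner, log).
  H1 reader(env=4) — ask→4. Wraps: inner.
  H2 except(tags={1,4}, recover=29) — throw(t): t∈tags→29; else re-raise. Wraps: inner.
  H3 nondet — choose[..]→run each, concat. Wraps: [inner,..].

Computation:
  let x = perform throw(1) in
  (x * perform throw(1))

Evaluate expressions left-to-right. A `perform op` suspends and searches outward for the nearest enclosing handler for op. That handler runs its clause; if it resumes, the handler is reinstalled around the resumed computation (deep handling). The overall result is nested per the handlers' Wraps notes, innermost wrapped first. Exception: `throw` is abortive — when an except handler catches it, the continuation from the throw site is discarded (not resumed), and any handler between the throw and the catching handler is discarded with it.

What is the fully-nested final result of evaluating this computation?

Answer: [29]

Step-by-step:
throw(1) @ H2 caught ⇒ 29
H3 returns [29]
= [29]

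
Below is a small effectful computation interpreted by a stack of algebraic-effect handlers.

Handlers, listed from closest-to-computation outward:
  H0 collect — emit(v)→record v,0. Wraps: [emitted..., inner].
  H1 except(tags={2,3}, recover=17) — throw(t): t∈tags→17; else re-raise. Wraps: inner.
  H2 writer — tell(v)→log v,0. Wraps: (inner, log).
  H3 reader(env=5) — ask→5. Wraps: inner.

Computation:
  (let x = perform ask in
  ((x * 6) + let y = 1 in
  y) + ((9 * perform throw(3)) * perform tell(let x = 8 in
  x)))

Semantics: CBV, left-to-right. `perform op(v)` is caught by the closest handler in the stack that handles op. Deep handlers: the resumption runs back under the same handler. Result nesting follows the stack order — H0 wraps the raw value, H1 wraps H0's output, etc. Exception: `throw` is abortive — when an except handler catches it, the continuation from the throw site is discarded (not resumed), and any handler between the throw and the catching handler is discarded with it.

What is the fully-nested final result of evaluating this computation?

Step-by-step:
ask @ H3 ⇒ 5
throw(3) @ H1 caught ⇒ 17
H2 returns (17, ())
H3 returns (17, ())
= (17, ())

Answer: (17, ())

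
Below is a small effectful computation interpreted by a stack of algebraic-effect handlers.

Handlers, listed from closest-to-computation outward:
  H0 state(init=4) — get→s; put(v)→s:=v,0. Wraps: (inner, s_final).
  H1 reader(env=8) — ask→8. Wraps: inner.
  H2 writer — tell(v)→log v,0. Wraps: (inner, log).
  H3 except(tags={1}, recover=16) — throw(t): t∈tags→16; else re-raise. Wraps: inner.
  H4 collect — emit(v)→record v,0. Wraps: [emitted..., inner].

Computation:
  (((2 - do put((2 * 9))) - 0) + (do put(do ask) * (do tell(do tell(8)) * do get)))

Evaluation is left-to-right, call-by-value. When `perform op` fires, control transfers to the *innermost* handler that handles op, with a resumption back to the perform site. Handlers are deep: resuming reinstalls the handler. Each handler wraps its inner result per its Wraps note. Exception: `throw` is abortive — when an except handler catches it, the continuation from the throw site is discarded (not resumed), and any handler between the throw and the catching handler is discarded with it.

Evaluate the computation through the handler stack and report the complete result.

Answer: [((2, 8), (8, 0))]

Step-by-step:
put(18) @ H0 ⇒ s:=18
ask @ H1 ⇒ 8
put(8) @ H0 ⇒ s:=8
tell(8) @ H2 ⇒ log+=8
tell(0) @ H2 ⇒ log+=0
get @ H0 ⇒ 8
H0 returns (2, 8)
H1 returns (2, 8)
H2 returns ((2, 8), (8, 0))
H3 returns ((2, 8), (8, 0))
H4 returns [((2, 8), (8, 0))]
= [((2, 8), (8, 0))]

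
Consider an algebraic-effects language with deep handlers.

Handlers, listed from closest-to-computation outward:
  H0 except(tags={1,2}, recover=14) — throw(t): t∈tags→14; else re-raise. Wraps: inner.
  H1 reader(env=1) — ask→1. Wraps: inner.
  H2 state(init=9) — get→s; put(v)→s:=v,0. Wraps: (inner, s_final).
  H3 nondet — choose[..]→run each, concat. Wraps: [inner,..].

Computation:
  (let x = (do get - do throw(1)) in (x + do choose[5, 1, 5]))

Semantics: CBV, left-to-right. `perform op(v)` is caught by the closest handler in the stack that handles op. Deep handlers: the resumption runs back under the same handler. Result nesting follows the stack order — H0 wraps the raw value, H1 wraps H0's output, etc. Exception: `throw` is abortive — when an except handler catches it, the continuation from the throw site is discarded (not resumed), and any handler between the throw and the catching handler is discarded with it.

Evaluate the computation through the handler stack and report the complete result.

Answer: [(14, 9)]

Working:
get @ H2 ⇒ 9
throw(1) @ H0 caught ⇒ 14
H1 returns 14
H2 returns (14, 9)
H3 returns [(14, 9)]
= [(14, 9)]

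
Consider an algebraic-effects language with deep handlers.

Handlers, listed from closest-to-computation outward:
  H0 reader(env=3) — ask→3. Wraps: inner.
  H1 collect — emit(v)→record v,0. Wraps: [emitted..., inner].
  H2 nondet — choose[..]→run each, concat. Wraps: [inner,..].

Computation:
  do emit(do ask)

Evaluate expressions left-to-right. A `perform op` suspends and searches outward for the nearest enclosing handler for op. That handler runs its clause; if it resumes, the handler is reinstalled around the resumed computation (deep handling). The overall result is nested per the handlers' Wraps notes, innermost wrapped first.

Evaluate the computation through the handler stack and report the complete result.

Answer: [[3, 0]]

Working:
ask @ H0 ⇒ 3
emit(3) @ H1 ⇒ out+=3
H0 returns 0
H1 returns [3, 0]
H2 returns [[3, 0]]
= [[3, 0]]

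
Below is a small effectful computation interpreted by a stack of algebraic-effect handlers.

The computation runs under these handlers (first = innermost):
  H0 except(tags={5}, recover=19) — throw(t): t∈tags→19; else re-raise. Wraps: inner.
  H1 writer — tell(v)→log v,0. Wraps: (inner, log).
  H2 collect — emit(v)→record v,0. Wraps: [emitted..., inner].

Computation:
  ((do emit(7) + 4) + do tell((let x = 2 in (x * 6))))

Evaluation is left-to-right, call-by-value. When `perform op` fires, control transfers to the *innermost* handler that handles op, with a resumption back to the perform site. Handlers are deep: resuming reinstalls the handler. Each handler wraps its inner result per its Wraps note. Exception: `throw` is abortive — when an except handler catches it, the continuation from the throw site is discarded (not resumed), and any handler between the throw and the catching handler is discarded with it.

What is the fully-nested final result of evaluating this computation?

Working:
emit(7) @ H2 ⇒ out+=7
tell(12) @ H1 ⇒ log+=12
H0 returns 4
H1 returns (4, (12))
H2 returns [7, (4, (12))]
= [7, (4, (12))]

Answer: [7, (4, (12))]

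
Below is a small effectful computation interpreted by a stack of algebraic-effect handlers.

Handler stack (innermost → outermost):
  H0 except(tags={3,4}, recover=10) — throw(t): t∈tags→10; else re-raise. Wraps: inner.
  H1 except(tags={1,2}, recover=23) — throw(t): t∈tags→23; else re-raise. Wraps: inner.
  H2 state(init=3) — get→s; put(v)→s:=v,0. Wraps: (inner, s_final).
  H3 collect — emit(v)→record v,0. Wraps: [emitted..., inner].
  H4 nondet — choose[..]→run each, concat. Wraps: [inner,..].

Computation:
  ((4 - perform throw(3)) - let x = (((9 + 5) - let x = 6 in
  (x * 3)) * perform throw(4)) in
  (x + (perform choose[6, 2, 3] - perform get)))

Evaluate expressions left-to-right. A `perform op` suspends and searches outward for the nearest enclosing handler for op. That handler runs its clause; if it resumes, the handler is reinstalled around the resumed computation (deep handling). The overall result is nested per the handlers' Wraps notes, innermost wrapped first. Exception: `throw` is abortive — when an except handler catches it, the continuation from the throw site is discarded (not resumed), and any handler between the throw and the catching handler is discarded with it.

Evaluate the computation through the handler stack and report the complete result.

Answer: [[(10, 3)]]

Evaluation trace:
throw(3) @ H0 caught ⇒ 10
H1 returns 10
H2 returns (10, 3)
H3 returns [(10, 3)]
H4 returns [[(10, 3)]]
= [[(10, 3)]]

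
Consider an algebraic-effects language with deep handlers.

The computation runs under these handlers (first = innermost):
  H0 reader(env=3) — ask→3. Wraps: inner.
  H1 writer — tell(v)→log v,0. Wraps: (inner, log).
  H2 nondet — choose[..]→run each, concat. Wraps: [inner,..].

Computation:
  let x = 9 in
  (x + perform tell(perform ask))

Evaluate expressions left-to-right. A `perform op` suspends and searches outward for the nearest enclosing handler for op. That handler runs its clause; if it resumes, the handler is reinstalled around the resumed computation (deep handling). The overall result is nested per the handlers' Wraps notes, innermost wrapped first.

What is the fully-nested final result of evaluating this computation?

Answer: [(9, (3))]

Working:
ask @ H0 ⇒ 3
tell(3) @ H1 ⇒ log+=3
H0 returns 9
H1 returns (9, (3))
H2 returns [(9, (3))]
= [(9, (3))]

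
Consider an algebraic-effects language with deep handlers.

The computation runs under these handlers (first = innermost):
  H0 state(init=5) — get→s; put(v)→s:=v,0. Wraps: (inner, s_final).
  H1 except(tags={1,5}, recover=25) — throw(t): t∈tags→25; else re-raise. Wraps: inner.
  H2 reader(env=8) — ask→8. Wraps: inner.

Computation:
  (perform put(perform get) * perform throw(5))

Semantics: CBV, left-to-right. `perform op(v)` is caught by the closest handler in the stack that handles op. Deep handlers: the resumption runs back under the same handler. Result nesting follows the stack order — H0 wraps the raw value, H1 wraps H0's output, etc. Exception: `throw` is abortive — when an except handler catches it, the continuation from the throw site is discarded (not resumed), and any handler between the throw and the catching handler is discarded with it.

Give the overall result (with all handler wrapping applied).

Answer: 25

Evaluation trace:
get @ H0 ⇒ 5
put(5) @ H0 ⇒ s:=5
throw(5) @ H1 caught ⇒ 25
H2 returns 25
= 25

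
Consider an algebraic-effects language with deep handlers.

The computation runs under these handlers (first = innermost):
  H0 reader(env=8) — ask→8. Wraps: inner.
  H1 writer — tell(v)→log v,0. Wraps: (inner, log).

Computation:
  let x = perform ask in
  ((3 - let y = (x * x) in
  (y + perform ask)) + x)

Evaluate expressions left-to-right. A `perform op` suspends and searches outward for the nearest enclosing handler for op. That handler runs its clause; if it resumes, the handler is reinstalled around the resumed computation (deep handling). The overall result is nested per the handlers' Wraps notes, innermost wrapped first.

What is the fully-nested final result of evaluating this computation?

Answer: (-61, ())

Working:
ask @ H0 ⇒ 8
ask @ H0 ⇒ 8
H0 returns -61
H1 returns (-61, ())
= (-61, ())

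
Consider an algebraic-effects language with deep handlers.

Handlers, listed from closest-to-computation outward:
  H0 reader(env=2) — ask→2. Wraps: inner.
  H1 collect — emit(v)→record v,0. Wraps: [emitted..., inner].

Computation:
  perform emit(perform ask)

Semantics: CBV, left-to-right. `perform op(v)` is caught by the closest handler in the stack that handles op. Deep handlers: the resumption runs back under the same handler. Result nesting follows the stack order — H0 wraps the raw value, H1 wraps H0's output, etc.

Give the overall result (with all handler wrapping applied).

Evaluation trace:
ask @ H0 ⇒ 2
emit(2) @ H1 ⇒ out+=2
H0 returns 0
H1 returns [2, 0]
= [2, 0]

Answer: [2, 0]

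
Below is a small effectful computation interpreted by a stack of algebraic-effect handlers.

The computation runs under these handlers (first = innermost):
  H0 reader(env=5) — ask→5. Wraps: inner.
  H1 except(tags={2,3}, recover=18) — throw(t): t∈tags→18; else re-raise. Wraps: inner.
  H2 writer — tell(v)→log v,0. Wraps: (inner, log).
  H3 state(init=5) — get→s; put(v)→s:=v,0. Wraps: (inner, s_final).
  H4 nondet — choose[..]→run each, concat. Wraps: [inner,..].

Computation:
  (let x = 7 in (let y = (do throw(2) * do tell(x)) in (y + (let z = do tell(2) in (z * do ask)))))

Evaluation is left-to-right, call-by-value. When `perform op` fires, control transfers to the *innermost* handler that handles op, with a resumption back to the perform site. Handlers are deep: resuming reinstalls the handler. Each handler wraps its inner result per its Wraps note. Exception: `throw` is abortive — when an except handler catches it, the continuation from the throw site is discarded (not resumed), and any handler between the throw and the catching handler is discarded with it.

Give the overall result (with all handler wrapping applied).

Evaluation trace:
throw(2) @ H1 caught ⇒ 18
H2 returns (18, ())
H3 returns ((18, ()), 5)
H4 returns [((18, ()), 5)]
= [((18, ()), 5)]

Answer: [((18, ()), 5)]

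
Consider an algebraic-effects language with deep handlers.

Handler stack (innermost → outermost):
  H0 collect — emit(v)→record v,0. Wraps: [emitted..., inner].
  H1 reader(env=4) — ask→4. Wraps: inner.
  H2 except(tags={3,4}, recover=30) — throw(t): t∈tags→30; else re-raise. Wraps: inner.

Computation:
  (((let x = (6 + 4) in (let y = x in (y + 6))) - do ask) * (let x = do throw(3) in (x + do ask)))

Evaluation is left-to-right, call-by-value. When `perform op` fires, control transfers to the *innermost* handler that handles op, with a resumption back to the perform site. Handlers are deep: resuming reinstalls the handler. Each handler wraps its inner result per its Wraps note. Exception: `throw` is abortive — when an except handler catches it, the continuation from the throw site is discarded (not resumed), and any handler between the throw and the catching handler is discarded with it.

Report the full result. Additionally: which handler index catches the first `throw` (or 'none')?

Answer: 30 ; first throw caught by: H2

Evaluation trace:
ask @ H1 ⇒ 4
throw(3) @ H2 caught ⇒ 30
= 30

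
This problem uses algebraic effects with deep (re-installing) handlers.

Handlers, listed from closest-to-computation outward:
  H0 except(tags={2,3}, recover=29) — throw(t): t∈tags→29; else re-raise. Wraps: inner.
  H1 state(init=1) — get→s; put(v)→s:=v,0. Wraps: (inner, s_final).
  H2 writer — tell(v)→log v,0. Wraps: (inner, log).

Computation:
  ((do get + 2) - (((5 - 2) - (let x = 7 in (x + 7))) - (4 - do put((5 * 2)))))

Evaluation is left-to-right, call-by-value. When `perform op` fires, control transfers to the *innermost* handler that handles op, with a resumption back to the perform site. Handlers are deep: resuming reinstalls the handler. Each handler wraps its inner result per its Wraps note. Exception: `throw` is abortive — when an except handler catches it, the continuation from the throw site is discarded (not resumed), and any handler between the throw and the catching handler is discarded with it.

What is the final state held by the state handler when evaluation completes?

Evaluation trace:
get @ H1 ⇒ 1
put(10) @ H1 ⇒ s:=10
H0 returns 18
H1 returns (18, 10)
H2 returns ((18, 10), ())
= ((18, 10), ())

Answer: 10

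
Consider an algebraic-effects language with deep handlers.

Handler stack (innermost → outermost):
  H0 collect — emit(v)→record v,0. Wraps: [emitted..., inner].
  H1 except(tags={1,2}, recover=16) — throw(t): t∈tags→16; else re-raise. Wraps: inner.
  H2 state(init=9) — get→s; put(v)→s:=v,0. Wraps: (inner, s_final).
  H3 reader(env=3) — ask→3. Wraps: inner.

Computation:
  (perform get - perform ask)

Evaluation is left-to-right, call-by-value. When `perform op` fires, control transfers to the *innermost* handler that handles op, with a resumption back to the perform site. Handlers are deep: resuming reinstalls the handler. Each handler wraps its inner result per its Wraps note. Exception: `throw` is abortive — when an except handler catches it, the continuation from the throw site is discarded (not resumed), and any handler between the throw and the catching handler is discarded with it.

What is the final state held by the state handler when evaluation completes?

Evaluation trace:
get @ H2 ⇒ 9
ask @ H3 ⇒ 3
H0 returns [6]
H1 returns [6]
H2 returns ([6], 9)
H3 returns ([6], 9)
= ([6], 9)

Answer: 9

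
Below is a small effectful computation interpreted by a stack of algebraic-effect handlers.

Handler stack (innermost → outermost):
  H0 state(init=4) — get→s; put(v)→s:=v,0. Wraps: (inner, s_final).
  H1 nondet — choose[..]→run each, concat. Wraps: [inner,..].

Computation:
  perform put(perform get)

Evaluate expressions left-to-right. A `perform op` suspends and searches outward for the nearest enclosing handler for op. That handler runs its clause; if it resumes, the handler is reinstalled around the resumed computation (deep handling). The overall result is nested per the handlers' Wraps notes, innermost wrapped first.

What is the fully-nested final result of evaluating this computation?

Answer: [(0, 4)]

Step-by-step:
get @ H0 ⇒ 4
put(4) @ H0 ⇒ s:=4
H0 returns (0, 4)
H1 returns [(0, 4)]
= [(0, 4)]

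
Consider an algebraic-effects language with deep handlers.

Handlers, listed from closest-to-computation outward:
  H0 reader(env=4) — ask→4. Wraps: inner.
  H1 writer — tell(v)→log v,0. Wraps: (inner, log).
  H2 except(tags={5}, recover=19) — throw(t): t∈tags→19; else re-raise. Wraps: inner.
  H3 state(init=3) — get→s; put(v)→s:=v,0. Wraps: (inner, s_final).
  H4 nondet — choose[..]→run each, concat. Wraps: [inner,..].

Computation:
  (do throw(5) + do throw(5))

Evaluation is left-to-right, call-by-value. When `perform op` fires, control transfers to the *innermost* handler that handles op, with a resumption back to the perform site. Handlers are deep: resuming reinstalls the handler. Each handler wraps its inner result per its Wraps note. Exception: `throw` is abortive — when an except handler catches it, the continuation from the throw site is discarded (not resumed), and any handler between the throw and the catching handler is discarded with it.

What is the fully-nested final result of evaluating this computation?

Answer: [(19, 3)]

Evaluation trace:
throw(5) @ H2 caught ⇒ 19
H3 returns (19, 3)
H4 returns [(19, 3)]
= [(19, 3)]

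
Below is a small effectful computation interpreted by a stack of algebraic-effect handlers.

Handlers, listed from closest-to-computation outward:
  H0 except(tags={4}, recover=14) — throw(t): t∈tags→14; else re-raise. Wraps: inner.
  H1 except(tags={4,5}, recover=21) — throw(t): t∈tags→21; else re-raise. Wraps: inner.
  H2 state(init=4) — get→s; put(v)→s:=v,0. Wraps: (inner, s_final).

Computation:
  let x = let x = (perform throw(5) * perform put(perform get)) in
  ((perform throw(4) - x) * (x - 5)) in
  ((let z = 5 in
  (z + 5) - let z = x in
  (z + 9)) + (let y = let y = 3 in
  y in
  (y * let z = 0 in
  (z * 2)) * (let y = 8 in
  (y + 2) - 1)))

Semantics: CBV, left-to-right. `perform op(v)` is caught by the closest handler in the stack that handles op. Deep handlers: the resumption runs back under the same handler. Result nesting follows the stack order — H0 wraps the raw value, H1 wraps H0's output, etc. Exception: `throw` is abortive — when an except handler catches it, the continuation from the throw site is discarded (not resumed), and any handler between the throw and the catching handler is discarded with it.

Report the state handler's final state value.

Answer: 4

Evaluation trace:
throw(5) @ H0 re-raised
throw(5) @ H1 caught ⇒ 21
H2 returns (21, 4)
= (21, 4)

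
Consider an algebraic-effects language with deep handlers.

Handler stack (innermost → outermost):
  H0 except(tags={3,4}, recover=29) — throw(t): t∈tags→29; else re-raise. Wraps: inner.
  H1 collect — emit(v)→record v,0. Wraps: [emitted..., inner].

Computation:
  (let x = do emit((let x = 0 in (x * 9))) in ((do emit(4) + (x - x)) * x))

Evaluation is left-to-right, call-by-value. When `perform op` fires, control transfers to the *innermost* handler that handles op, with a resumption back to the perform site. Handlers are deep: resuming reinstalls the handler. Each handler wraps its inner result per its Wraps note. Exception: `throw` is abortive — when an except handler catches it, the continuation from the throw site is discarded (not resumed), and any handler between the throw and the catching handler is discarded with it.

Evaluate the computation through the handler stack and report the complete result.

Working:
emit(0) @ H1 ⇒ out+=0
emit(4) @ H1 ⇒ out+=4
H0 returns 0
H1 returns [0, 4, 0]
= [0, 4, 0]

Answer: [0, 4, 0]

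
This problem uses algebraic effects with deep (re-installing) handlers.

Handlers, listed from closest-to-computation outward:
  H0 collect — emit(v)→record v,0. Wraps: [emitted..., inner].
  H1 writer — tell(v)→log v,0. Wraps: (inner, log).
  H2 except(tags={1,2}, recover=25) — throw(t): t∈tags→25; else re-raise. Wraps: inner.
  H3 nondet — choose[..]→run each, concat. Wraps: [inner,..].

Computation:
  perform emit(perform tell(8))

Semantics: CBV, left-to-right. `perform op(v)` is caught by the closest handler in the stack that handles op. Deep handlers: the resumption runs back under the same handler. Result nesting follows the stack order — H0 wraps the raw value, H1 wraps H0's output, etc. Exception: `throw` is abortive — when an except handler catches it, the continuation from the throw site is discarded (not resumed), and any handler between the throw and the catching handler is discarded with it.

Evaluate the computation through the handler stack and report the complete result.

Evaluation trace:
tell(8) @ H1 ⇒ log+=8
emit(0) @ H0 ⇒ out+=0
H0 returns [0, 0]
H1 returns ([0, 0], (8))
H2 returns ([0, 0], (8))
H3 returns [([0, 0], (8))]
= [([0, 0], (8))]

Answer: [([0, 0], (8))]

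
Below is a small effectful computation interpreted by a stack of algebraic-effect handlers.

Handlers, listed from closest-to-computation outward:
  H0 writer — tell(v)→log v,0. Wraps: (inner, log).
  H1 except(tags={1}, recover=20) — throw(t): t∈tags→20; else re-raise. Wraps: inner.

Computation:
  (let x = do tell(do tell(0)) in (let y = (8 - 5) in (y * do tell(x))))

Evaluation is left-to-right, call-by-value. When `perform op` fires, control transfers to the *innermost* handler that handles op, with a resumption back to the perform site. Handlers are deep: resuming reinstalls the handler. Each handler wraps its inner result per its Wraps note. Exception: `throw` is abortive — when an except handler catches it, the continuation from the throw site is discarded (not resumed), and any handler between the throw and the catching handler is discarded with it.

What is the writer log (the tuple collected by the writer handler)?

Answer: (0, 0, 0)

Working:
tell(0) @ H0 ⇒ log+=0
tell(0) @ H0 ⇒ log+=0
tell(0) @ H0 ⇒ log+=0
H0 returns (0, (0, 0, 0))
H1 returns (0, (0, 0, 0))
= (0, (0, 0, 0))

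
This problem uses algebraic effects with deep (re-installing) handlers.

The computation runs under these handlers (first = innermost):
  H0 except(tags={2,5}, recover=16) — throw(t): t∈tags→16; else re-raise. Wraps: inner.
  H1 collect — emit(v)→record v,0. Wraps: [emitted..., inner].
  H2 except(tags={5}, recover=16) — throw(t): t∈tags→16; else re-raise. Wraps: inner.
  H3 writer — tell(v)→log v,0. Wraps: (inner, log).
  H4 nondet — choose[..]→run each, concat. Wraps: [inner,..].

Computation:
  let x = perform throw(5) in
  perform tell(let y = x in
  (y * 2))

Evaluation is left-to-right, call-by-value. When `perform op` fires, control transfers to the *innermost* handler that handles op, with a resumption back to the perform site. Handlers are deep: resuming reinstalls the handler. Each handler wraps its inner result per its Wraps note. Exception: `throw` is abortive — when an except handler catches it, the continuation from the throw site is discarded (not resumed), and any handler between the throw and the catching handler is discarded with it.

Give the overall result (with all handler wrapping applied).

Answer: [([16], ())]

Step-by-step:
throw(5) @ H0 caught ⇒ 16
H1 returns [16]
H2 returns [16]
H3 returns ([16], ())
H4 returns [([16], ())]
= [([16], ())]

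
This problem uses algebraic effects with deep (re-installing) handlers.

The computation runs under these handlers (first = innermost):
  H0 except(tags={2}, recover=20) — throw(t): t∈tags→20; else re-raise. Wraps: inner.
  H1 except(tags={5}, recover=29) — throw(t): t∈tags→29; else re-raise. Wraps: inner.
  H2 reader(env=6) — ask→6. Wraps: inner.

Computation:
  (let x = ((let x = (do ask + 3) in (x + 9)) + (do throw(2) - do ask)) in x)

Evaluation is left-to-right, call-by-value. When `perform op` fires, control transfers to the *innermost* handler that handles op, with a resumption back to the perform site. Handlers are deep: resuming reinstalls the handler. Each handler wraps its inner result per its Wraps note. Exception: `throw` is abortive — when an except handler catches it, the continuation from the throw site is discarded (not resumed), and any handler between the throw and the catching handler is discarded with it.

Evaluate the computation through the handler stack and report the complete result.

Answer: 20

Step-by-step:
ask @ H2 ⇒ 6
throw(2) @ H0 caught ⇒ 20
H1 returns 20
H2 returns 20
= 20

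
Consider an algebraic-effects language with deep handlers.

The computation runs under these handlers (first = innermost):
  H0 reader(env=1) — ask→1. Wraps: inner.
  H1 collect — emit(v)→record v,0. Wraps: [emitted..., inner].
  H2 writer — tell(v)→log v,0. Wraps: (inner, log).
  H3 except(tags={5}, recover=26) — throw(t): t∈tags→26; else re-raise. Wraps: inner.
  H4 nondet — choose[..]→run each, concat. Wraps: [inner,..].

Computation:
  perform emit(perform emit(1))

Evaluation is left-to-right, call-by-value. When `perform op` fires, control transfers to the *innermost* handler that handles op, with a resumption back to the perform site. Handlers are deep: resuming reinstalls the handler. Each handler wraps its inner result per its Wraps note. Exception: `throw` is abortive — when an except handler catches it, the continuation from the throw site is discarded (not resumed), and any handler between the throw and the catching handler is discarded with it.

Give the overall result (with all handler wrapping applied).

Step-by-step:
emit(1) @ H1 ⇒ out+=1
emit(0) @ H1 ⇒ out+=0
H0 returns 0
H1 returns [1, 0, 0]
H2 returns ([1, 0, 0], ())
H3 returns ([1, 0, 0], ())
H4 returns [([1, 0, 0], ())]
= [([1, 0, 0], ())]

Answer: [([1, 0, 0], ())]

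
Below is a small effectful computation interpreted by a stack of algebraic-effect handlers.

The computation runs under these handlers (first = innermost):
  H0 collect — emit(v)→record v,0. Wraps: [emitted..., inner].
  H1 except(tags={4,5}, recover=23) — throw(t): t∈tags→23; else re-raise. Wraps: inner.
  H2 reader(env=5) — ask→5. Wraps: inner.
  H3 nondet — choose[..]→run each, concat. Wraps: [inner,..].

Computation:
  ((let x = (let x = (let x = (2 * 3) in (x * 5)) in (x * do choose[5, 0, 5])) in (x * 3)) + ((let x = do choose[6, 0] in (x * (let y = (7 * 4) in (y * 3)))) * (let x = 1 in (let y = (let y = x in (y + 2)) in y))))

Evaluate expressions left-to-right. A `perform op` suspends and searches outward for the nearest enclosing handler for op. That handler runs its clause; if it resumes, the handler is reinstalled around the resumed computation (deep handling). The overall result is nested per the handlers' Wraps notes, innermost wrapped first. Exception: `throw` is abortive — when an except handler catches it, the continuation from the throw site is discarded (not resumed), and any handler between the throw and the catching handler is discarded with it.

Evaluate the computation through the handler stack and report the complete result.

Evaluation trace:
choose[5, 0, 5] @ H3
  branch[0] choose=5:
    choose[6, 0] @ H3
      branch[0] choose=6:
        H0 returns [1962]
        H1 returns [1962]
        H2 returns [1962]
        H3 returns [[1962]]
      branch[1] choose=0:
        H0 returns [450]
        H1 returns [450]
        H2 returns [450]
        H3 returns [[450]]
  branch[1] choose=0:
    choose[6, 0] @ H3
      branch[0] choose=6:
        H0 returns [1512]
        H1 returns [1512]
        H2 returns [1512]
        H3 returns [[1512]]
      branch[1] choose=0:
        H0 returns [0]
        H1 returns [0]
        H2 returns [0]
        H3 returns [[0]]
  branch[2] choose=5:
    choose[6, 0] @ H3
      branch[0] choose=6:
        H0 returns [1962]
        H1 returns [1962]
        H2 returns [1962]
        H3 returns [[1962]]
      branch[1] choose=0:
        H0 returns [450]
        H1 returns [450]
        H2 returns [450]
        H3 returns [[450]]
= [[1962], [450], [1512], [0], [1962], [450]]

Answer: [[1962], [450], [1512], [0], [1962], [450]]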